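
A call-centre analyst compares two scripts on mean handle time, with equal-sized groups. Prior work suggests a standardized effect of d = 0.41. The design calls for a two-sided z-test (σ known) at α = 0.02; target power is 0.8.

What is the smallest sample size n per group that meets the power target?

n = 120 per group

For power 0.8 need Φ(δ − z_{0.01}) = 0.8, so δ = z_{0.01} + z_{0.20} = 2.326 + 0.842 = 3.168.
(For δ > 0 the lower-tail rejection region contributes negligibly to power, so the one-term inversion is standard.)
δ = d·√(n/2) ⇒ n = 2(δ/d)² = 2 × (3.168 / 0.41)² = 119.41.
Rounding up, n = 120 per group.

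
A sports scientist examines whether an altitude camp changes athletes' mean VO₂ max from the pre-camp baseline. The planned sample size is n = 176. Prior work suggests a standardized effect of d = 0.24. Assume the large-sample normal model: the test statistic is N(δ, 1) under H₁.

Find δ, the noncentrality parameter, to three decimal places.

δ = d·√n = 0.24 × √176 = 3.1840

δ ≈ 3.184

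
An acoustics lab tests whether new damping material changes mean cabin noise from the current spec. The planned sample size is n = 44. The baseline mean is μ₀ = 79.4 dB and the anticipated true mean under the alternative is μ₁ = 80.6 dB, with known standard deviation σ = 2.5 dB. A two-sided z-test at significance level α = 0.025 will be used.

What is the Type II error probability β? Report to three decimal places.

Standardized effect: d = |μ₁ − μ₀| / σ = |80.6 − 79.4| / 2.5 = 0.4800
Noncentrality parameter: λ = d·√n = 0.4800 × √44 = 3.1840
Two-sided α = 0.025 → critical value z_{0.0125} = 2.241.
Power = Φ(λ − 2.241) + Φ(−λ − 2.241) = Φ(0.943) + Φ(-5.425) = 0.8270 + 0.0000 = 0.8270.
Type II error: β = 1 − power = 1 − 0.8270 = 0.1730.

β ≈ 0.173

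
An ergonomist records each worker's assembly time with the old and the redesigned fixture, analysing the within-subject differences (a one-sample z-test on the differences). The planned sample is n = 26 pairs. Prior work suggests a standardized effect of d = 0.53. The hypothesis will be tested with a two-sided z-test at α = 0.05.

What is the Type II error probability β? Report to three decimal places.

β ≈ 0.229

Noncentrality parameter: δ = d·√n = 0.53 × √26 = 2.7025
Two-sided α = 0.05 → critical value z_{0.025} = 1.960.
Power = Φ(δ − 1.960) + Φ(−δ − 1.960) = Φ(0.743) + Φ(-4.662) = 0.7711 + 0.0000 = 0.7711.
Type II error: β = 1 − power = 1 − 0.7711 = 0.2289.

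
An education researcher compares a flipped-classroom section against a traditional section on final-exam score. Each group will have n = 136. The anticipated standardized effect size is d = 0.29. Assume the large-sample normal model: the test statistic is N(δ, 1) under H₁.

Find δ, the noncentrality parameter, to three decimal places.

δ ≈ 2.391

δ = d·√(n/2) = 0.29 × √(136/2) = 2.3914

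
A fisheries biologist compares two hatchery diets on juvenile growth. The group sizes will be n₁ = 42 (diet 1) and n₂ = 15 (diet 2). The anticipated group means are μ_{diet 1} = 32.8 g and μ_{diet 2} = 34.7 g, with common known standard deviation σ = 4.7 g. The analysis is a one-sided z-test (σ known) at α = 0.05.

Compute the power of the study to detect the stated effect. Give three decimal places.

Power ≈ 0.382

Standardized effect: d = |μ_{diet 1} − μ_{diet 2}| / σ = |32.8 − 34.7| / 4.7 = 0.4043
Noncentrality parameter: λ = d / √(1/n₁ + 1/n₂) = 0.4043 / √(1/42 + 1/15) = 1.3440
Critical value for a one-sided test at α = 0.05: z_α = 1.645.
Power = Φ(λ − 1.645) = Φ(-0.301) = 0.3818.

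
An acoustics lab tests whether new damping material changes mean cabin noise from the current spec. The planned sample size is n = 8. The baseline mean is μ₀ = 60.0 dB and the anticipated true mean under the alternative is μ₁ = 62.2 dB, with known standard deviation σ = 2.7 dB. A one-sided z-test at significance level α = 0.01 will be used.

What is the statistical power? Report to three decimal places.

Power ≈ 0.491

Standardized effect: d = |μ₁ − μ₀| / σ = |62.2 − 60.0| / 2.7 = 0.8148
Noncentrality parameter: δ = d·√n = 0.8148 × √8 = 2.3046
Critical value for a one-sided test at α = 0.01: z_α = 2.326.
Power = P(Z > 2.326 − δ) = Φ(-0.022) = 0.4913.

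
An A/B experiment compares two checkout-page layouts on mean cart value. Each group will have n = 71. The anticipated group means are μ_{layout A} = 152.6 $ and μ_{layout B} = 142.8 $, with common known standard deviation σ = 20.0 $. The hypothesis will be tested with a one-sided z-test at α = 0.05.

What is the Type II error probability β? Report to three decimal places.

Standardized effect: d = |μ_{layout A} − μ_{layout B}| / σ = |152.6 − 142.8| / 20.0 = 0.4900
Noncentrality parameter: δ = d·√(n/2) = 0.4900 × √(71/2) = 2.9195
Critical value for a one-sided test at α = 0.05: z_α = 1.645.
Power = P(Z > 1.645 − δ) = Φ(1.275) = 0.8988.
Type II error: β = 1 − power = 1 − 0.8988 = 0.1012.

β ≈ 0.101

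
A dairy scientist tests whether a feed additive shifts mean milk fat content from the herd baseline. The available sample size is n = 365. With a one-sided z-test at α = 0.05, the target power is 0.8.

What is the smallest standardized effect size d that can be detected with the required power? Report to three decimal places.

d ≈ 0.130

Need Φ(δ − 1.645) = 0.8, so δ = 1.645 + 0.842 = 2.486.
δ = d·√n ⇒ d = δ/√n = 2.486/√365 = 0.1301.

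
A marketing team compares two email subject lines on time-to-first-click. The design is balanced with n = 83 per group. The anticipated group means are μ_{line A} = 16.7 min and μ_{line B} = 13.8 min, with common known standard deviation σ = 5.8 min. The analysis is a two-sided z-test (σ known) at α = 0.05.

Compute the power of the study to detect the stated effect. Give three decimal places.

Standardized effect: d = |μ_{line A} − μ_{line B}| / σ = |16.7 − 13.8| / 5.8 = 0.5000
Noncentrality parameter: λ = d·√(n/2) = 0.5000 × √(83/2) = 3.2210
Critical value for a two-sided test at α = 0.05: z_{α/2} = 1.960.
Power = Φ(λ − 1.960) + Φ(−λ − 1.960) = Φ(1.261) + Φ(-5.181) = 0.8964 + 0.0000 = 0.8964.

Power ≈ 0.896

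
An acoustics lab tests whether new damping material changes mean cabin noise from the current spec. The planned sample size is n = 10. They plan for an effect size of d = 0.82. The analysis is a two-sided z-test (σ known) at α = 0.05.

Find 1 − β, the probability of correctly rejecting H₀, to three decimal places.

Noncentrality parameter: δ = d·√n = 0.82 × √10 = 2.5931
Two-sided α = 0.05 → critical value z_{0.025} = 1.960.
Power = Φ(δ − 1.960) + Φ(−δ − 1.960) = Φ(0.633) + Φ(-4.553) = 0.7367 + 0.0000 = 0.7367.

Power ≈ 0.737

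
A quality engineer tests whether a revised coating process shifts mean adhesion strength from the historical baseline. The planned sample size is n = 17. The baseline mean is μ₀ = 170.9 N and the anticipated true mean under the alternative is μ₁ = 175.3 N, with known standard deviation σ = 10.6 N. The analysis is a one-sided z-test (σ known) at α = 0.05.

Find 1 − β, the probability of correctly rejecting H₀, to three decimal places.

Power ≈ 0.527

Standardized effect: d = |μ₁ − μ₀| / σ = |175.3 − 170.9| / 10.6 = 0.4151
Noncentrality parameter: δ = d·√n = 0.4151 × √17 = 1.7115
One-sided α = 0.05 → critical value z_{0.05} = 1.645.
Power = P(Z > 1.645 − δ) = Φ(0.067) = 0.5266.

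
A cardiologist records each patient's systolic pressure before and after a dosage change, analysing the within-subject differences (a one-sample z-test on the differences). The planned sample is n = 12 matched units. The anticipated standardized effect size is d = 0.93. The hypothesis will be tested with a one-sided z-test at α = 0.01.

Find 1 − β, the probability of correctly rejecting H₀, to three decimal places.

Power ≈ 0.815

Noncentrality parameter: δ = d·√n = 0.93 × √12 = 3.2216
Critical value for a one-sided test at α = 0.01: z_α = 2.326.
Power = Φ(δ − 2.326) = Φ(0.895) = 0.8147.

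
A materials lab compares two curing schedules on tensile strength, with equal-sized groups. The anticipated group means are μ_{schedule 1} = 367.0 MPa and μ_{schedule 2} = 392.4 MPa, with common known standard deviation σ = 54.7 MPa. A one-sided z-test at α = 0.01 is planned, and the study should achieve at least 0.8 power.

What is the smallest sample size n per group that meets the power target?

Standardized effect: d = |μ_{schedule 1} − μ_{schedule 2}| / σ = |367.0 − 392.4| / 54.7 = 0.4644
For power 0.8 need Φ(δ − z_{0.01}) = 0.8, so δ = z_{0.01} + z_{0.20} = 2.326 + 0.842 = 3.168.
δ = d·√(n/2) ⇒ n = 2(δ/d)² = 2 × (3.168 / 0.4644)² = 93.09.
Rounding up, n = 94 per group.

n = 94 per group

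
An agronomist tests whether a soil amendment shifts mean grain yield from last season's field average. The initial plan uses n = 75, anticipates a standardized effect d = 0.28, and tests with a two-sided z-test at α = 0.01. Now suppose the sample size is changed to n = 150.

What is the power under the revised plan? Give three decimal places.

Power ≈ 0.803

With n = 150: δ = d·√n = 0.28 × √150 = 3.4293. Critical value z_{0.005} = 2.576.
Revised power = Φ(δ − 2.576) + Φ(−δ − 2.576) = Φ(0.853) + Φ(-6.005) = 0.8033 + 0.0000 = 0.8033.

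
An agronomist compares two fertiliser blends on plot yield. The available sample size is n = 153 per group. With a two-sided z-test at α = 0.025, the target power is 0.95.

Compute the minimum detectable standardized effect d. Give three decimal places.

Required noncentrality: δ = z_{0.0125} + z_{0.05} = 2.241 + 1.645 = 3.886.
(The second rejection-region term Φ(−δ − z_{α/2}) is negligible and dropped.)
δ = d·√(n/2) ⇒ d = δ/√(n/2) = 3.886/√(153/2) = 0.4443.

d ≈ 0.444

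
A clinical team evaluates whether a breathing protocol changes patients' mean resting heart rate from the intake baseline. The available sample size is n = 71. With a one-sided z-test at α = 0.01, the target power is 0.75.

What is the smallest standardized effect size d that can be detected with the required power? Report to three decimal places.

Need Φ(δ − 2.326) = 0.75, so δ = 2.326 + 0.674 = 3.001.
δ = d·√n ⇒ d = δ/√n = 3.001/√71 = 0.3561.

d ≈ 0.356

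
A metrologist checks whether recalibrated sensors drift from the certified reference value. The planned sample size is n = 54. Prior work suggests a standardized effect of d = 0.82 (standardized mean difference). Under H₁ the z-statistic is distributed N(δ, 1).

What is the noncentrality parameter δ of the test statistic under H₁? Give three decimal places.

δ = d·√n = 0.82 × √54 = 6.0257

δ ≈ 6.026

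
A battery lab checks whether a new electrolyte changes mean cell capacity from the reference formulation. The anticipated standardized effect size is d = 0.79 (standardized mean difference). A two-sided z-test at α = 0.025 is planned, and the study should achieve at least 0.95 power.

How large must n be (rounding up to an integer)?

For power 0.95 need Φ(δ − z_{0.0125}) = 0.95, so δ = z_{0.0125} + z_{0.05} = 2.241 + 1.645 = 3.886.
(The Φ(−δ − z_{α/2}) term is vanishingly small for δ > 0 and is dropped in the standard sample-size formula.)
δ = d·√n ⇒ n = (δ/d)² = (3.886 / 0.79)² = 24.20.
Rounding up, n = 25.

n = 25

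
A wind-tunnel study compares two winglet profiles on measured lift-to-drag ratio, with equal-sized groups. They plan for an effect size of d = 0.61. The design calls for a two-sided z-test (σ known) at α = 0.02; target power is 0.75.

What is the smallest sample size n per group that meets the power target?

n = 49 per group

Set Φ(δ − 2.326) = 0.75; then δ − 2.326 = Φ⁻¹(0.75) = 0.674, giving δ = 3.001.
(Ignoring the negligible lower-tail rejection probability gives the usual closed-form inversion.)
δ = d·√(n/2) ⇒ n = 2(δ/d)² = 2 × (3.001 / 0.61)² = 48.40.
Rounding up, n = 49 per group.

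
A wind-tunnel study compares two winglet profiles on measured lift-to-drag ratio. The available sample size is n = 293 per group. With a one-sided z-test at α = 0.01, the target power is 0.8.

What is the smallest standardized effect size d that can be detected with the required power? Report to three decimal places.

Required noncentrality: δ = z_{0.01} + z_{0.20} = 2.326 + 0.842 = 3.168.
δ = d·√(n/2) ⇒ d = δ/√(n/2) = 3.168/√(293/2) = 0.2617.

d ≈ 0.262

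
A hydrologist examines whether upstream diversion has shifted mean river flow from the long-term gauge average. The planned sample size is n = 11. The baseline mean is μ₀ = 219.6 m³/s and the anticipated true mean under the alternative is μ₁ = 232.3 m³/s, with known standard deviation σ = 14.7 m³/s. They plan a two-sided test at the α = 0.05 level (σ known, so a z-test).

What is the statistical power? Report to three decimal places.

Standardized effect: d = |μ₁ − μ₀| / σ = |232.3 − 219.6| / 14.7 = 0.8639
Noncentrality parameter: δ = d·√n = 0.8639 × √11 = 2.8654
Two-sided α = 0.05 → critical value z_{0.025} = 1.960.
Power = Φ(δ − 1.960) + Φ(−δ − 1.960) = Φ(0.905) + Φ(-4.825) = 0.8174 + 0.0000 = 0.8174.

Power ≈ 0.817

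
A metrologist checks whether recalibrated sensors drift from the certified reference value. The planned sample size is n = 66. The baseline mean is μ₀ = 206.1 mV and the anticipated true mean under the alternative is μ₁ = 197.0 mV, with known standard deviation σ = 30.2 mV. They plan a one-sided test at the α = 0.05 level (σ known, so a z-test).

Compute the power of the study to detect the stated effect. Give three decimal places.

Standardized effect: d = |μ₁ − μ₀| / σ = |197.0 − 206.1| / 30.2 = 0.3013
Noncentrality parameter: δ = d·√n = 0.3013 × √66 = 2.4480
Critical value for a one-sided test at α = 0.05: z_α = 1.645.
Power = Φ(δ − 1.645) = Φ(0.803) = 0.7890.

Power ≈ 0.789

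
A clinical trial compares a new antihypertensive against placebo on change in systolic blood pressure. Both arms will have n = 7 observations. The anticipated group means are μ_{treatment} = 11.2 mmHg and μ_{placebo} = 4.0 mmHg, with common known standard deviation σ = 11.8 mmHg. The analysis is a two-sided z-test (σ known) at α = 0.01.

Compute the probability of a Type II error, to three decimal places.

Standardized effect: d = |μ_{treatment} − μ_{placebo}| / σ = |11.2 − 4.0| / 11.8 = 0.6102
Noncentrality parameter: δ = d·√(n/2) = 0.6102 × √(7/2) = 1.1415
Critical value for a two-sided test at α = 0.01: z_{α/2} = 2.576.
Power = Φ(δ − 2.576) + Φ(−δ − 2.576) = Φ(-1.434) + Φ(-3.717) = 0.0757 + 0.0001 = 0.0758.
Type II error: β = 1 − power = 1 − 0.0758 = 0.9242.

β ≈ 0.924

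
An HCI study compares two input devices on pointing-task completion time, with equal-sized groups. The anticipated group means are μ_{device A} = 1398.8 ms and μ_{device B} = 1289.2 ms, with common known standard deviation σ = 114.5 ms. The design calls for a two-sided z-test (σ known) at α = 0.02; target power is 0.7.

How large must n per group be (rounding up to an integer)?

n = 18 per group

Standardized effect: d = |μ_{device A} − μ_{device B}| / σ = |1398.8 − 1289.2| / 114.5 = 0.9572
For power 0.7 need Φ(δ − z_{0.01}) = 0.7, so δ = z_{0.01} + z_{0.30} = 2.326 + 0.524 = 2.851.
(For δ > 0 the lower-tail rejection region contributes negligibly to power, so the one-term inversion is standard.)
δ = d·√(n/2) ⇒ n = 2(δ/d)² = 2 × (2.851 / 0.9572)² = 17.74.
Rounding up, n = 18 per group.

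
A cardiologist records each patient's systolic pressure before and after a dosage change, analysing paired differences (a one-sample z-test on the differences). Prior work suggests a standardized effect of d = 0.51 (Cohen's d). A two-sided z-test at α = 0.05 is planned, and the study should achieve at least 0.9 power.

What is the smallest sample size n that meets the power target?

n = 41

Set Φ(δ − 1.960) = 0.9; then δ − 1.960 = Φ⁻¹(0.9) = 1.282, giving δ = 3.242.
(For δ > 0 the lower-tail rejection region contributes negligibly to power, so the one-term inversion is standard.)
δ = d·√n ⇒ n = (δ/d)² = (3.242 / 0.51)² = 40.40.
Round up to the next whole unit.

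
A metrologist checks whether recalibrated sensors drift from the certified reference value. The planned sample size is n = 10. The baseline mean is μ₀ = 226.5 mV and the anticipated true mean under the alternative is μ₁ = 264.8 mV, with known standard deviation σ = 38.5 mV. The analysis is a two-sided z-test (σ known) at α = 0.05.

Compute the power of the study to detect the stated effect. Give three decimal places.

Power ≈ 0.882

Standardized effect: d = |μ₁ − μ₀| / σ = |264.8 − 226.5| / 38.5 = 0.9948
Noncentrality parameter: δ = d·√n = 0.9948 × √10 = 3.1459
Critical value for a two-sided test at α = 0.05: z_{α/2} = 1.960.
Power = Φ(δ − 1.960) + Φ(−δ − 1.960) = Φ(1.186) + Φ(-5.106) = 0.8822 + 0.0000 = 0.8822.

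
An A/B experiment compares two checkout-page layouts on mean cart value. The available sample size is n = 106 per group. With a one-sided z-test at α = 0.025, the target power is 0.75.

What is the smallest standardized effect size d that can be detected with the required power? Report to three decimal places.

Need Φ(δ − 1.960) = 0.75, so δ = 1.960 + 0.674 = 2.634.
δ = d·√(n/2) ⇒ d = δ/√(n/2) = 2.634/√(106/2) = 0.3619.

d ≈ 0.362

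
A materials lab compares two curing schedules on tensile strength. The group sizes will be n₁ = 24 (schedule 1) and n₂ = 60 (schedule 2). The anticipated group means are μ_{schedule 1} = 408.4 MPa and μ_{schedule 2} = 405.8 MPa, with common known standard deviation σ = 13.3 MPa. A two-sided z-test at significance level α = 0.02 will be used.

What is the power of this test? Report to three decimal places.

Standardized effect: d = |μ_{schedule 1} − μ_{schedule 2}| / σ = |408.4 − 405.8| / 13.3 = 0.1955
Noncentrality parameter: δ = d / √(1/n₁ + 1/n₂) = 0.1955 / √(1/24 + 1/60) = 0.8094
Critical value for a two-sided test at α = 0.02: z_{α/2} = 2.326.
Power = Φ(δ − 2.326) + Φ(−δ − 2.326) = Φ(-1.517) + Φ(-3.136) = 0.0646 + 0.0009 = 0.0655.

Power ≈ 0.065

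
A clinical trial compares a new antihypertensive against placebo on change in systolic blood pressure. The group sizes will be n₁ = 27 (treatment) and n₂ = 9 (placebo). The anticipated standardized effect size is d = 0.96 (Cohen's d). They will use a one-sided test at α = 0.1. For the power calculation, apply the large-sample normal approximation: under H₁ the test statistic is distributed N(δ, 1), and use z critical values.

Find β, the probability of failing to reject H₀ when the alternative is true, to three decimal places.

Noncentrality parameter: δ = d / √(1/n₁ + 1/n₂) = 0.96 / √(1/27 + 1/9) = 2.4942
Critical value for a one-sided test at α = 0.1: z_α = 1.282.
Power = P(Z > 1.282 − δ) = Φ(1.213) = 0.8874.
Type II error: β = 1 − power = 1 − 0.8874 = 0.1126.

β ≈ 0.113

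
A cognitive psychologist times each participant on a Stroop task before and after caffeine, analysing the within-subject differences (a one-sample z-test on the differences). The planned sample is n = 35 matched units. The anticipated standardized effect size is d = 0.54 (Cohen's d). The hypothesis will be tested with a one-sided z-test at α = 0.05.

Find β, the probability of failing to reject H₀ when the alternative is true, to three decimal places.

β ≈ 0.061

Noncentrality parameter: λ = d·√n = 0.54 × √35 = 3.1947
One-sided α = 0.05 → critical value z_{0.05} = 1.645.
Power = Φ(λ − 1.645) = Φ(1.550) = 0.9394.
Type II error: β = 1 − power = 1 − 0.9394 = 0.0606.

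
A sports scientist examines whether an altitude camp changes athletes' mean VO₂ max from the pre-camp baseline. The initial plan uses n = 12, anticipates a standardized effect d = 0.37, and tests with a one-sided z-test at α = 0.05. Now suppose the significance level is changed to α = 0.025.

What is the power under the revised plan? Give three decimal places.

δ = d·√n = 0.37 × √12 = 1.2817 (unchanged). New critical value: z_{0.025} = 1.960.
Revised power = P(Z > 1.960 − δ) = Φ(-0.678) = 0.2488.

Power ≈ 0.249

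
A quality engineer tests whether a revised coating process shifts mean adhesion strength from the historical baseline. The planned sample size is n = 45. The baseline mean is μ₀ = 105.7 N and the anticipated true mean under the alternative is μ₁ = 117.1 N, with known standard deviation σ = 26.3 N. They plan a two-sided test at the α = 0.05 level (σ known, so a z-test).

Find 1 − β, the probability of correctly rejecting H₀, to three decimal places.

Power ≈ 0.828

Standardized effect: d = |μ₁ − μ₀| / σ = |117.1 − 105.7| / 26.3 = 0.4335
Noncentrality parameter: δ = d·√n = 0.4335 × √45 = 2.9077
Critical value for a two-sided test at α = 0.05: z_{α/2} = 1.960.
Power = Φ(δ − 1.960) + Φ(−δ − 1.960) = Φ(0.948) + Φ(-4.868) = 0.8284 + 0.0000 = 0.8284.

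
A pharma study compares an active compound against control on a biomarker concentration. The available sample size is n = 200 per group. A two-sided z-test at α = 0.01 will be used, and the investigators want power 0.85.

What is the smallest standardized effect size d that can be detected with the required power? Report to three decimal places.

d ≈ 0.361

Need Φ(δ − 2.576) = 0.85, so δ = 2.576 + 1.036 = 3.612.
(The second rejection-region term Φ(−δ − z_{α/2}) is negligible and dropped.)
δ = d·√(n/2) ⇒ d = δ/√(n/2) = 3.612/√(200/2) = 0.3612.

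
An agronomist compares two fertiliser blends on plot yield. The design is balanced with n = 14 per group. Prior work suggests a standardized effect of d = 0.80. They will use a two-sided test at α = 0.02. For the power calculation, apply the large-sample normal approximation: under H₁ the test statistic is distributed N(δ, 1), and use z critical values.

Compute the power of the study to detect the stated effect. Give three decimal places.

Power ≈ 0.417

Noncentrality parameter: δ = d·√(n/2) = 0.80 × √(14/2) = 2.1166
Two-sided α = 0.02 → critical value z_{0.01} = 2.326.
Power = Φ(δ − 2.326) + Φ(−δ − 2.326) = Φ(-0.210) + Φ(-4.443) = 0.4169 + 0.0000 = 0.4169.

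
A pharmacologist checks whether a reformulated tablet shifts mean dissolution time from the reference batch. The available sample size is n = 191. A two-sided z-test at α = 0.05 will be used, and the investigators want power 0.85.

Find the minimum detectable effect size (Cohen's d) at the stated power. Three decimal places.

d ≈ 0.217

Need Φ(δ − 1.960) = 0.85, so δ = 1.960 + 1.036 = 2.996.
(The second rejection-region term Φ(−δ − z_{α/2}) is negligible and dropped.)
δ = d·√n ⇒ d = δ/√n = 2.996/√191 = 0.2168.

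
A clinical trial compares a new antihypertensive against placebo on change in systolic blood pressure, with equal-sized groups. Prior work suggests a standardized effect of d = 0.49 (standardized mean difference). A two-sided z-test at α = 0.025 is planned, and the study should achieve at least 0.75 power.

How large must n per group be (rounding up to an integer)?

Set Φ(δ − 2.241) = 0.75; then δ − 2.241 = Φ⁻¹(0.75) = 0.674, giving δ = 2.916.
(For δ > 0 the lower-tail rejection region contributes negligibly to power, so the one-term inversion is standard.)
δ = d·√(n/2) ⇒ n = 2(δ/d)² = 2 × (2.916 / 0.49)² = 70.82.
Round up to the next whole unit.

n = 71 per group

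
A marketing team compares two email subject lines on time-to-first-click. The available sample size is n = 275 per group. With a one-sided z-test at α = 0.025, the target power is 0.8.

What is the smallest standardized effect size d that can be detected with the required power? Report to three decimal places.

Need Φ(δ − 1.960) = 0.8, so δ = 1.960 + 0.842 = 2.802.
δ = d·√(n/2) ⇒ d = δ/√(n/2) = 2.802/√(275/2) = 0.2389.

d ≈ 0.239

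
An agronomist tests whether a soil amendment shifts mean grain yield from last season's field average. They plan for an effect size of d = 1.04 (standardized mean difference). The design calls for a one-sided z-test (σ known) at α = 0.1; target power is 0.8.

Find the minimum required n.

n = 5

Set Φ(δ − 1.282) = 0.8; then δ − 1.282 = Φ⁻¹(0.8) = 0.842, giving δ = 2.123.
δ = d·√n ⇒ n = (δ/d)² = (2.123 / 1.04)² = 4.17.
Rounding up, n = 5.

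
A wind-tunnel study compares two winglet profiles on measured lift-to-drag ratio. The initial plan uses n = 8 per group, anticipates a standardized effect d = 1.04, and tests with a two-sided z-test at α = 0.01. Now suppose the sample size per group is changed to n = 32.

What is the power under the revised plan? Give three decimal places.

With n = 32 per group: δ = d·√(n/2) = 1.04 × √(32/2) = 4.1600. Critical value z_{0.005} = 2.576.
Revised power = Φ(δ − 2.576) + Φ(−δ − 2.576) = Φ(1.584) + Φ(-6.736) = 0.9434 + 0.0000 = 0.9434.

Power ≈ 0.943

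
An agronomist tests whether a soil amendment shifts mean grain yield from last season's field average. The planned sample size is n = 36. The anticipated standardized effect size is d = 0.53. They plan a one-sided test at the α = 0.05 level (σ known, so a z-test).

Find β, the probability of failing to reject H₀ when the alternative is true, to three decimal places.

β ≈ 0.062

Noncentrality parameter: δ = d·√n = 0.53 × √36 = 3.1800
Critical value for a one-sided test at α = 0.05: z_α = 1.645.
Power = P(Z > 1.645 − δ) = Φ(1.535) = 0.9376.
Type II error: β = 1 − power = 1 − 0.9376 = 0.0624.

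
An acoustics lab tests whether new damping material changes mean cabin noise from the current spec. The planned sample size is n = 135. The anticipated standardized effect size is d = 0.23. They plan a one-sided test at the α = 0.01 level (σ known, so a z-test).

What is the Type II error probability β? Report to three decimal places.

β ≈ 0.365

Noncentrality parameter: δ = d·√n = 0.23 × √135 = 2.6724
Critical value for a one-sided test at α = 0.01: z_α = 2.326.
Power = Φ(δ − 2.326) = Φ(0.346) = 0.6353.
Type II error: β = 1 − power = 1 − 0.6353 = 0.3647.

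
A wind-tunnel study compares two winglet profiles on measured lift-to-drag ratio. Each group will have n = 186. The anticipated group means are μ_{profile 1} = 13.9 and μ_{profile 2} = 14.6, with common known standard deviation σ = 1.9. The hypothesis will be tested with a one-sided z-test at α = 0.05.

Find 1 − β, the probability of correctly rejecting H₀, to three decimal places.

Power ≈ 0.972

Standardized effect: d = |μ_{profile 1} − μ_{profile 2}| / σ = |13.9 − 14.6| / 1.9 = 0.3684
Noncentrality parameter: δ = d·√(n/2) = 0.3684 × √(186/2) = 3.5529
Critical value for a one-sided test at α = 0.05: z_α = 1.645.
Power = P(Z > 1.645 − δ) = Φ(1.908) = 0.9718.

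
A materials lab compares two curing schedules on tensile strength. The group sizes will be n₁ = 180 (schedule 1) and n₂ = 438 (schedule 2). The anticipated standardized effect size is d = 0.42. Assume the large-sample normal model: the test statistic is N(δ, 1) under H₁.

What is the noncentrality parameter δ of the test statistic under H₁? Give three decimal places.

δ ≈ 4.744

δ = d / √(1/n₁ + 1/n₂) = 0.42 / √(1/180 + 1/438) = 4.7438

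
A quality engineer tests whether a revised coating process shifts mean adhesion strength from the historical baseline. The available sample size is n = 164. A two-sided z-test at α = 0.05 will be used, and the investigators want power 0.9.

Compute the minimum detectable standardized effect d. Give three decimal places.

Need Φ(δ − 1.960) = 0.9, so δ = 1.960 + 1.282 = 3.242.
(The second rejection-region term Φ(−δ − z_{α/2}) is negligible and dropped.)
δ = d·√n ⇒ d = δ/√n = 3.242/√164 = 0.2531.

d ≈ 0.253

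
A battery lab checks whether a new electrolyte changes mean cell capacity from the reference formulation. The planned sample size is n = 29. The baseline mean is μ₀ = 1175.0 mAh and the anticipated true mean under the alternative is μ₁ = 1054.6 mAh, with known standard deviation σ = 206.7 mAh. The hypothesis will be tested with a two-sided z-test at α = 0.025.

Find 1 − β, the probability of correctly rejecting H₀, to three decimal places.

Power ≈ 0.815

Standardized effect: d = |μ₁ − μ₀| / σ = |1054.6 − 1175.0| / 206.7 = 0.5825
Noncentrality parameter: δ = d·√n = 0.5825 × √29 = 3.1368
Critical value for a two-sided test at α = 0.025: z_{α/2} = 2.241.
Power = Φ(δ − 2.241) + Φ(−δ − 2.241) = Φ(0.895) + Φ(-5.378) = 0.8147 + 0.0000 = 0.8147.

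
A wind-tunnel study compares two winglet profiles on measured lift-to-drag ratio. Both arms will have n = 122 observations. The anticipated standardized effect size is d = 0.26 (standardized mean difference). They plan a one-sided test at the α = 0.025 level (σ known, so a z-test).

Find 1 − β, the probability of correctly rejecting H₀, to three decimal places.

Noncentrality parameter: δ = d·√(n/2) = 0.26 × √(122/2) = 2.0307
Critical value for a one-sided test at α = 0.025: z_α = 1.960.
Power = P(Z > 1.960 − δ) = Φ(0.071) = 0.5282.

Power ≈ 0.528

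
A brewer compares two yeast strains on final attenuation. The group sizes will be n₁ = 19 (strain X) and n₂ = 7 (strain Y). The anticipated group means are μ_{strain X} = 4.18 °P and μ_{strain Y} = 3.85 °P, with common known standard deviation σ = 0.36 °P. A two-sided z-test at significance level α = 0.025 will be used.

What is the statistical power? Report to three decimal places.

Power ≈ 0.433

Standardized effect: d = |μ_{strain X} − μ_{strain Y}| / σ = |4.18 − 3.85| / 0.36 = 0.9167
Noncentrality parameter: δ = d / √(1/n₁ + 1/n₂) = 0.9167 / √(1/19 + 1/7) = 2.0732
Critical value for a two-sided test at α = 0.025: z_{α/2} = 2.241.
Power = Φ(δ − 2.241) + Φ(−δ − 2.241) = Φ(-0.168) + Φ(-4.315) = 0.4332 + 0.0000 = 0.4332.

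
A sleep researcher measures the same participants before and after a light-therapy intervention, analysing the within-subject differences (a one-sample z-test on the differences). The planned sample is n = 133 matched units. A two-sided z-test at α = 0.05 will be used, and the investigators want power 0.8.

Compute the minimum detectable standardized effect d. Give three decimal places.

d ≈ 0.243

Required noncentrality: δ = z_{0.025} + z_{0.20} = 1.960 + 0.842 = 2.802.
(The second rejection-region term Φ(−δ − z_{α/2}) is negligible and dropped.)
δ = d·√n ⇒ d = δ/√n = 2.802/√133 = 0.2429.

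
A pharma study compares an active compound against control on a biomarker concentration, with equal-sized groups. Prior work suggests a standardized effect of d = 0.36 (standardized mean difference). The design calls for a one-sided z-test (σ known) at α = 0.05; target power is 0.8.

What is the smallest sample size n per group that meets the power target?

n = 96 per group

For power 0.8 need Φ(δ − z_{0.05}) = 0.8, so δ = z_{0.05} + z_{0.20} = 1.645 + 0.842 = 2.486.
δ = d·√(n/2) ⇒ n = 2(δ/d)² = 2 × (2.486 / 0.36)² = 95.41.
Rounding up, n = 96 per group.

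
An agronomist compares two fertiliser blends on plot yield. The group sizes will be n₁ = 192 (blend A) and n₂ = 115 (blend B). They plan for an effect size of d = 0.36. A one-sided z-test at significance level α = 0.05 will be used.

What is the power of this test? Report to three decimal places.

Noncentrality parameter: δ = d / √(1/n₁ + 1/n₂) = 0.36 / √(1/192 + 1/115) = 3.0530
One-sided α = 0.05 → critical value z_{0.05} = 1.645.
Power = Φ(δ − 1.645) = Φ(1.408) = 0.9205.

Power ≈ 0.920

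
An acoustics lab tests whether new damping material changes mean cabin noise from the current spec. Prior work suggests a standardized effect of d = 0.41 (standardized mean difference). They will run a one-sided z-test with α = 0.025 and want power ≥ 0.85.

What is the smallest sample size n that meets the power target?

n = 54

For power 0.85 need Φ(δ − z_{0.025}) = 0.85, so δ = z_{0.025} + z_{0.15} = 1.960 + 1.036 = 2.996.
δ = d·√n ⇒ n = (δ/d)² = (2.996 / 0.41)² = 53.41.
Rounding up, n = 54.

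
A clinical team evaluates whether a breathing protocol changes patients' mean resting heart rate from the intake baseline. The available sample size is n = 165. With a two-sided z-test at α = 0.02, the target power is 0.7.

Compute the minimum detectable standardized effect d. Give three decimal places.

d ≈ 0.222

Required noncentrality: δ = z_{0.01} + z_{0.30} = 2.326 + 0.524 = 2.851.
(Lower-tail contribution to power is negligible for δ > 0.)
δ = d·√n ⇒ d = δ/√n = 2.851/√165 = 0.2219.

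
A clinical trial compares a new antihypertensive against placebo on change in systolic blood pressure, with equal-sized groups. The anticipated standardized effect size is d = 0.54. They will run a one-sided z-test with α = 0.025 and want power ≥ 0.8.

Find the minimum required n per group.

For power 0.8 need Φ(δ − z_{0.025}) = 0.8, so δ = z_{0.025} + z_{0.20} = 1.960 + 0.842 = 2.802.
δ = d·√(n/2) ⇒ n = 2(δ/d)² = 2 × (2.802 / 0.54)² = 53.83.
Rounding up, n = 54 per group.

n = 54 per group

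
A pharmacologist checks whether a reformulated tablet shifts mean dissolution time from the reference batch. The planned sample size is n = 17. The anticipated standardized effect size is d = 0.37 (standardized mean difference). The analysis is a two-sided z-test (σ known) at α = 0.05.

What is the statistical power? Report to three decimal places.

Noncentrality parameter: λ = d·√n = 0.37 × √17 = 1.5255
Two-sided α = 0.05 → critical value z_{0.025} = 1.960.
Power = Φ(λ − 1.960) + Φ(−λ − 1.960) = Φ(-0.434) + Φ(-3.486) = 0.3320 + 0.0002 = 0.3322.

Power ≈ 0.332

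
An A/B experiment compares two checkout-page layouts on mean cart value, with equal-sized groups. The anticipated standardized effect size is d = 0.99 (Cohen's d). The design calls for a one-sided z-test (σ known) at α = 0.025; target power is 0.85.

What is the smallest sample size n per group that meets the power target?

n = 19 per group

Set Φ(δ − 1.960) = 0.85; then δ − 1.960 = Φ⁻¹(0.85) = 1.036, giving δ = 2.996.
δ = d·√(n/2) ⇒ n = 2(δ/d)² = 2 × (2.996 / 0.99)² = 18.32.
Round up to the next whole unit.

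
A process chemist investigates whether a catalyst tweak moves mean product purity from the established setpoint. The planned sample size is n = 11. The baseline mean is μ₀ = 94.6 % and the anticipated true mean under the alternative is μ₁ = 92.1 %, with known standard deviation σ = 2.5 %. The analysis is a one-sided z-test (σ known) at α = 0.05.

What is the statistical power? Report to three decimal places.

Standardized effect: d = |μ₁ − μ₀| / σ = |92.1 − 94.6| / 2.5 = 1.0000
Noncentrality parameter: δ = d·√n = 1.0000 × √11 = 3.3166
One-sided α = 0.05 → critical value z_{0.05} = 1.645.
Power = Φ(δ − 1.645) = Φ(1.672) = 0.9527.

Power ≈ 0.953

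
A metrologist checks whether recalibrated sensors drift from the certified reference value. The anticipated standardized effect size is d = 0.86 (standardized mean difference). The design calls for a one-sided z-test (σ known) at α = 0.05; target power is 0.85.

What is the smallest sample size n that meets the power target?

Set Φ(δ − 1.645) = 0.85; then δ − 1.645 = Φ⁻¹(0.85) = 1.036, giving δ = 2.681.
δ = d·√n ⇒ n = (δ/d)² = (2.681 / 0.86)² = 9.72.
Round up to the next whole unit.

n = 10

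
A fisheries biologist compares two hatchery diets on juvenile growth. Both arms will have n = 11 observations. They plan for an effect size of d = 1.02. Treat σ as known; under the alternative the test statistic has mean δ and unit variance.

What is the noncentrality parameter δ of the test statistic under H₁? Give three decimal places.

δ = d·√(n/2) = 1.02 × √(11/2) = 2.3921

δ ≈ 2.392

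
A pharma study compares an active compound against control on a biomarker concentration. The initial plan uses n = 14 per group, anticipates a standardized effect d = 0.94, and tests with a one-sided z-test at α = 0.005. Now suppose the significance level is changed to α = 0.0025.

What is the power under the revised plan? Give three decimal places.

δ = d·√(n/2) = 0.94 × √(14/2) = 2.4870 (unchanged). New critical value: z_{0.0025} = 2.807.
Revised power = Φ(δ − 2.807) = Φ(-0.320) = 0.3745.

Power ≈ 0.374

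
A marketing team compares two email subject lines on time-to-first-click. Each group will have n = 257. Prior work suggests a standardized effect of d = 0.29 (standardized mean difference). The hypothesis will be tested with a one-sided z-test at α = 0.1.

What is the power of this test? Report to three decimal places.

Noncentrality parameter: δ = d·√(n/2) = 0.29 × √(257/2) = 3.2874
Critical value for a one-sided test at α = 0.1: z_α = 1.282.
Power = P(Z > 1.282 − δ) = Φ(2.006) = 0.9776.

Power ≈ 0.978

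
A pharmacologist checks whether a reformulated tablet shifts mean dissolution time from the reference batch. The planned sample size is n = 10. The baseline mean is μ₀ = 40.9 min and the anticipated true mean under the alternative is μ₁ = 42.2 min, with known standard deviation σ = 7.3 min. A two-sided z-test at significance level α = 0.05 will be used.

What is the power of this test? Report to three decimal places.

Standardized effect: d = |μ₁ − μ₀| / σ = |42.2 − 40.9| / 7.3 = 0.1781
Noncentrality parameter: δ = d·√n = 0.1781 × √10 = 0.5631
Critical value for a two-sided test at α = 0.05: z_{α/2} = 1.960.
Power = Φ(δ − 1.960) + Φ(−δ − 1.960) = Φ(-1.397) + Φ(-2.523) = 0.0812 + 0.0058 = 0.0871.

Power ≈ 0.087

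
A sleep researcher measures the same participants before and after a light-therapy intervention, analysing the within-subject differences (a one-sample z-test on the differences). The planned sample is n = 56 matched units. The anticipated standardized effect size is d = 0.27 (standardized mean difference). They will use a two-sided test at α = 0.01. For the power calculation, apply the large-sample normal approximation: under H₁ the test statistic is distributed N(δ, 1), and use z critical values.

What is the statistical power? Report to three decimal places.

Noncentrality parameter: δ = d·√n = 0.27 × √56 = 2.0205
Critical value for a two-sided test at α = 0.01: z_{α/2} = 2.576.
Power = Φ(δ − 2.576) + Φ(−δ − 2.576) = Φ(-0.555) + Φ(-4.596) = 0.2893 + 0.0000 = 0.2893.

Power ≈ 0.289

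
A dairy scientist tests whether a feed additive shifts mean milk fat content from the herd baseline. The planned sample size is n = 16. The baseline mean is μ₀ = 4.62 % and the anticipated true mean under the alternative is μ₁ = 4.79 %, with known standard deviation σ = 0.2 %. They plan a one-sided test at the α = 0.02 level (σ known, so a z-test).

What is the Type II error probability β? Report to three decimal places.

Standardized effect: d = |μ₁ − μ₀| / σ = |4.79 − 4.62| / 0.2 = 0.8500
Noncentrality parameter: λ = d·√n = 0.8500 × √16 = 3.4000
Critical value for a one-sided test at α = 0.02: z_α = 2.054.
Power = P(Z > 2.054 − λ) = Φ(1.346) = 0.9109.
Type II error: β = 1 − power = 1 − 0.9109 = 0.0891.

β ≈ 0.089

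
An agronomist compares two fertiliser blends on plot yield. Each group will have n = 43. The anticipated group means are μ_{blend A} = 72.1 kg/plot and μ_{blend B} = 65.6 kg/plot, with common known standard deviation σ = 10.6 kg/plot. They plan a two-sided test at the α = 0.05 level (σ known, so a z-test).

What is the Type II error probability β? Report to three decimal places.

β ≈ 0.189

Standardized effect: d = |μ_{blend A} − μ_{blend B}| / σ = |72.1 − 65.6| / 10.6 = 0.6132
Noncentrality parameter: δ = d·√(n/2) = 0.6132 × √(43/2) = 2.8433
Critical value for a two-sided test at α = 0.05: z_{α/2} = 1.960.
Power = Φ(δ − 1.960) + Φ(−δ − 1.960) = Φ(0.883) + Φ(-4.803) = 0.8115 + 0.0000 = 0.8115.
Type II error: β = 1 − power = 1 − 0.8115 = 0.1885.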